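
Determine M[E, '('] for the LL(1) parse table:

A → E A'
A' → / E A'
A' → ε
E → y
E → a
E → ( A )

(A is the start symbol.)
To find M[E, '('], we find productions for E where '(' is in the predict set (PREDICT(N → α) = (FIRST(α) \ {ε}) ∪ (FOLLOW(N) if α ⇒* ε)).

E → y: PREDICT = { 'y' }
E → a: PREDICT = { 'a' }
E → ( A ): PREDICT = { '(' }
  '(' is in predict set, so this production goes in M[E, '(']

M[E, '('] = E → ( A )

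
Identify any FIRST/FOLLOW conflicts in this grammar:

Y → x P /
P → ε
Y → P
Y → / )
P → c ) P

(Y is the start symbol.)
No FIRST/FOLLOW conflicts.

A FIRST/FOLLOW conflict occurs when a non-terminal N has a nullable alternative N → β (β ⇒* ε) and another alternative N → α with FIRST(α) ∩ FOLLOW(N) ≠ ∅: on such a lookahead the parser cannot decide between expanding α and letting N vanish via β.

Nullable non-terminals: P, Y.
FIRST sets used below: FIRST(P) = { 'c', ε }

P: nullable alternative(s) P → ε; FOLLOW(P) = { $, '/' }
  P → ε: FIRST \ {ε} = { } — this is the only nullable alternative, skip
  P → c ) P: FIRST \ {ε} = { 'c' } — disjoint from FOLLOW(P)

Y: nullable alternative(s) Y → P; FOLLOW(Y) = { $ }
  Y → x P /: FIRST \ {ε} = { 'x' } — disjoint from FOLLOW(Y)
  Y → P: FIRST \ {ε} = { 'c' } — this is the only nullable alternative, skip
  Y → / ): FIRST \ {ε} = { '/' } — disjoint from FOLLOW(Y)

No FIRST/FOLLOW conflicts found.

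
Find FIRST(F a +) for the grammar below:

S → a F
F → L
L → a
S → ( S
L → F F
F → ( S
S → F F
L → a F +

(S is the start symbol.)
{ '(', 'a' }

FIRST sets of the non-terminals involved (from the grammar, by fixed-point iteration):
  FIRST(F) = { '(', 'a' }

To compute FIRST(F a +), process the symbols left to right:
Symbol F is a non-terminal. Add FIRST(F) \ {ε} = { '(', 'a' }
F is not nullable (ε ∉ FIRST(F)), so stop here.
FIRST(F a +) = { '(', 'a' }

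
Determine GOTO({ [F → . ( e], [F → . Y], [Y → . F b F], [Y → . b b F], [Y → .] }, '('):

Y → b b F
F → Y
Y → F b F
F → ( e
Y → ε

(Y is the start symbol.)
{ [F → ( . e] }

GOTO(I, '(') = CLOSURE({ [A → αX.β] : [A → α.Xβ] ∈ I, X = '(' })

Items with dot before '(', with the dot advanced:
  [F → . ( e] → [F → ( . e]
Closure adds nothing (no advanced item has the dot before a non-terminal).

GOTO = { [F → ( . e] }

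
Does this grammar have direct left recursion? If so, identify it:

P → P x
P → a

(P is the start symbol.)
Yes, P is left-recursive

Direct left recursion occurs when N → N α for some non-terminal N (the right-hand side begins with the left-hand side itself).

P → P x: LEFT RECURSIVE (starts with P)
P → a: starts with a

The grammar has direct left recursion on: P.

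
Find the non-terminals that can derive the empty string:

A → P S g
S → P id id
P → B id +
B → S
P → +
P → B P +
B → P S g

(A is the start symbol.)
There are no ε-productions, so no non-terminal can derive ε.
No non-terminals are nullable.

Answer: None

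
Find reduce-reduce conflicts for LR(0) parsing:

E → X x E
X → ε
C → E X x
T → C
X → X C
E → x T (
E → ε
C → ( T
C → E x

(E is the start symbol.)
A reduce-reduce conflict occurs when an LR(0) state has two complete items [A → α .] and [B → β .] — both call for a reduction, and with no lookahead the parser cannot choose between them.

Augment with E' → E and build the canonical LR(0) collection (I0 = CLOSURE({[E' → . E]}), then GOTO on every symbol after a dot until no new states appear). It has 16 states:
  I0: { [E → . X x E], [E → . x T (], [E → .], [E' → . E], [X → . X C], [X → .] }  — shift, 2 reduces
  I1: { [E' → E .] }  — accept
  I2: { [C → . ( T], [C → . E X x], [C → . E x], [E → . X x E], [E → . x T (], [E → .], [E → X . x E], [X → . X C], [X → .], [X → X . C] }  — shift, 2 reduces
  I3: { [C → . ( T], [C → . E X x], [C → . E x], [E → . X x E], [E → . x T (], [E → .], [E → x . T (], [T → . C], [X → . X C], [X → .] }  — shift, 2 reduces
  I4: { [C → ( . T], [C → . ( T], [C → . E X x], [C → . E x], [E → . X x E], [E → . x T (], [E → .], [T → . C], [X → . X C], [X → .] }  — shift, 2 reduces
  I5: { [T → C .] }  — reduce
  I6: { [C → E . X x], [C → E . x], [X → . X C], [X → .] }  — shift, reduce
  I7: { [E → x T . (] }  — shift
  I8: { [E → x T ( .] }  — reduce
  I9: { [C → . ( T], [C → . E X x], [C → . E x], [C → E X . x], [E → . X x E], [E → . x T (], [E → .], [X → . X C], [X → .], [X → X . C] }  — shift, 2 reduces
  I10: { [C → E x .] }  — reduce
  I11: { [X → X C .] }  — reduce
  I12: { [C → . ( T], [C → . E X x], [C → . E x], [C → E X x .], [E → . X x E], [E → . x T (], [E → .], [E → x . T (], [T → . C], [X → . X C], [X → .] }  — shift, 3 reduces
  I13: { [C → ( T .] }  — reduce
  I14: { [C → . ( T], [C → . E X x], [C → . E x], [E → . X x E], [E → . x T (], [E → .], [E → X x . E], [E → x . T (], [T → . C], [X → . X C], [X → .] }  — shift, 2 reduces
  I15: { [C → E . X x], [C → E . x], [E → X x E .], [X → . X C], [X → .] }  — shift, 2 reduces

I0 contains complete items [E → .], [X → .] — reduce-reduce conflict.
I2 contains complete items [E → .], [X → .] — reduce-reduce conflict.
I3 contains complete items [E → .], [X → .] — reduce-reduce conflict.
I4 contains complete items [E → .], [X → .] — reduce-reduce conflict.
I9 contains complete items [E → .], [X → .] — reduce-reduce conflict.
I12 contains complete items [C → E X x .], [E → .], [X → .] — reduce-reduce conflict.
I14 contains complete items [E → .], [X → .] — reduce-reduce conflict.
I15 contains complete items [E → X x E .], [X → .] — reduce-reduce conflict.

Answer: Yes — I0: [E → .] vs [X → .]; I2: [E → .] vs [X → .]; I3: [E → .] vs [X → .]; I4: [E → .] vs [X → .]; I9: [E → .] vs [X → .]; I12: [C → E X x .] vs [E → .]; I14: [E → .] vs [X → .]; I15: [E → X x E .] vs [X → .]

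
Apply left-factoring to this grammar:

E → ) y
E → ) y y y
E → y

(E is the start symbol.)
Left-factoring transforms A → αβ₁ | αβ₂ into A → αA' and A' → β₁ | β₂
(α is the longest common prefix among the alternatives). Repeat until
no nonterminal has two alternatives with a common prefix.

Round 1: E has alternatives sharing prefix ') y'. Introduce E': E → ) y E'
  Add: E' → ε
  Add: E' → y y

No remaining common prefixes — done.

Resulting grammar:
E → ) y E'
E' → ε
E' → y y
E → y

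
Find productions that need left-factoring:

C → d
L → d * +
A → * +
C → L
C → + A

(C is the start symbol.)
Left-factoring is needed when two productions for the same non-terminal
share a common prefix on the right-hand side.

Productions for C:
  C → d
  C → L
  C → + A

No common prefixes found.

Answer: No, left-factoring is not needed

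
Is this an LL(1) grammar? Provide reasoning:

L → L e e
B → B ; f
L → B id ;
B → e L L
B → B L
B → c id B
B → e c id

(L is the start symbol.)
A grammar is LL(1) if for each non-terminal N with multiple productions, the predict sets of those productions are pairwise disjoint, where PREDICT(N → α) = (FIRST(α) \ {ε}) ∪ (FOLLOW(N) if α ⇒* ε).

Relevant sets:
  FIRST(L) = { 'c', 'e' }
  FIRST(B) = { 'c', 'e' }

For L:
  PREDICT(L → L e e) = { 'c', 'e' }
  PREDICT(L → B id ';') = { 'c', 'e' }
For B:
  PREDICT(B → B ';' f) = { 'c', 'e' }
  PREDICT(B → e L L) = { 'e' }
  PREDICT(B → B L) = { 'c', 'e' }
  PREDICT(B → c id B) = { 'c' }
  PREDICT(B → e c id) = { 'e' }

Conflict found: Predict set conflict for L: { 'c', 'e' }
The grammar is NOT LL(1).

Answer: No. Predict set conflict for L: { 'c', 'e' }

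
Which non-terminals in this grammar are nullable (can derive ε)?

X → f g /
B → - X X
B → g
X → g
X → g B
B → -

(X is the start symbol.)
There are no ε-productions, so no non-terminal can derive ε.
No non-terminals are nullable.

Answer: None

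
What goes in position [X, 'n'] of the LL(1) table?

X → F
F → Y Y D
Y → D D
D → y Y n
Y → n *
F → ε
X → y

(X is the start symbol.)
X → F

To find M[X, 'n'], we find productions for X where 'n' is in the predict set (PREDICT(N → α) = (FIRST(α) \ {ε}) ∪ (FOLLOW(N) if α ⇒* ε)).

Relevant sets:
  FIRST(F) = { 'n', 'y', ε }
  FOLLOW(X) = { $ }

X → F: PREDICT = { $, 'n', 'y' }
  'n' is in predict set, so this production goes in M[X, 'n']
X → y: PREDICT = { 'y' }

M[X, 'n'] = X → F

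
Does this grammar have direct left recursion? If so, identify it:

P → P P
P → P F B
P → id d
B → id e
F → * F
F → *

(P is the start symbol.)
Yes, P is left-recursive

P → P P: LEFT RECURSIVE (starts with P)
P → P F B: LEFT RECURSIVE (starts with P)
P → id d: starts with id
B → id e: starts with id
F → * F: starts with '*'
F → *: starts with '*'

The grammar has direct left recursion on: P.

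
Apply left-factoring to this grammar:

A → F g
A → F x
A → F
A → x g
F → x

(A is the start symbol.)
A → F A'
A' → g
A' → x
A' → ε
A → x g
F → x

Left-factoring transforms A → αβ₁ | αβ₂ into A → αA' and A' → β₁ | β₂
(α is the longest common prefix among the alternatives). Repeat until
no nonterminal has two alternatives with a common prefix.

Round 1: A has alternatives sharing prefix 'F'. Introduce A': A → F A'
  Add: A' → g
  Add: A' → x
  Add: A' → ε

No remaining common prefixes — done.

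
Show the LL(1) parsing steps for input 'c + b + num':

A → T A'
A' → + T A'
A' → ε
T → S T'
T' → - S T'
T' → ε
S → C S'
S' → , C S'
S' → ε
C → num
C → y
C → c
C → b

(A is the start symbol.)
LL(1) parsing maintains a stack (initially the start symbol over $) and the input. At each step: if the stack top is a terminal, match it against the current input token; if it is a non-terminal N, replace it with the RHS of M[N, lookahead] (the unique production whose predict set contains the lookahead).

Stack is shown with the top on the left.

Stack           Input          Action
-------------------------------------
A $             c + b + num $  output A → T A'
T A' $          c + b + num $  output T → S T'
S T' A' $       c + b + num $  output S → C S'
C S' T' A' $    c + b + num $  output C → c
c S' T' A' $    c + b + num $  match 'c'
S' T' A' $      + b + num $    output S' → ε
T' A' $         + b + num $    output T' → ε
A' $            + b + num $    output A' → + T A'
+ T A' $        + b + num $    match '+'
T A' $          b + num $      output T → S T'
S T' A' $       b + num $      output S → C S'
C S' T' A' $    b + num $      output C → b
b S' T' A' $    b + num $      match 'b'
S' T' A' $      + num $        output S' → ε
T' A' $         + num $        output T' → ε
A' $            + num $        output A' → + T A'
+ T A' $        + num $        match '+'
T A' $          num $          output T → S T'
S T' A' $       num $          output S → C S'
C S' T' A' $    num $          output C → num
num S' T' A' $  num $          match 'num'
S' T' A' $      $              output S' → ε
T' A' $         $              output T' → ε
A' $            $              output A' → ε
$               $              accept

The string is accepted.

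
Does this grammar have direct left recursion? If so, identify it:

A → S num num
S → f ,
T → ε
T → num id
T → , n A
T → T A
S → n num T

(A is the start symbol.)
Direct left recursion occurs when N → N α for some non-terminal N (the right-hand side begins with the left-hand side itself).

A → S num num: starts with S
S → f ,: starts with f
T → ε: starts with ε
T → num id: starts with num
T → , n A: starts with ','
T → T A: LEFT RECURSIVE (starts with T)
S → n num T: starts with n

The grammar has direct left recursion on: T.

Answer: Yes, T is left-recursive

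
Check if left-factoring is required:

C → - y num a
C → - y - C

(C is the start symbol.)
Yes, C has productions with common prefix '- y'

Left-factoring is needed when two productions for the same non-terminal
share a common prefix on the right-hand side.

Productions for C:
  C → - y num a
  C → - y - C

Found common prefix '- y' in productions for C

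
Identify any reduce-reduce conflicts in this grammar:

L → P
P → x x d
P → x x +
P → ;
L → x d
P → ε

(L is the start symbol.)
Augment with L' → L and build the canonical LR(0) collection (I0 = CLOSURE({[L' → . L]}), then GOTO on every symbol after a dot until no new states appear). It has 9 states:
  I0: { [L → . P], [L → . x d], [L' → . L], [P → . ;], [P → . x x +], [P → . x x d], [P → .] }  — shift, reduce
  I1: { [P → ; .] }  — reduce
  I2: { [L' → L .] }  — accept
  I3: { [L → P .] }  — reduce
  I4: { [L → x . d], [P → x . x +], [P → x . x d] }  — shift
  I5: { [L → x d .] }  — reduce
  I6: { [P → x x . +], [P → x x . d] }  — shift
  I7: { [P → x x + .] }  — reduce
  I8: { [P → x x d .] }  — reduce

No state contains more than one complete item.

Answer: No reduce-reduce conflicts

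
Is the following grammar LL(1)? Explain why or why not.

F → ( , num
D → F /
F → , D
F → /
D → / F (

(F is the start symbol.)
No. Predict set conflict for D: { '/' }

A grammar is LL(1) if for each non-terminal N with multiple productions, the predict sets of those productions are pairwise disjoint, where PREDICT(N → α) = (FIRST(α) \ {ε}) ∪ (FOLLOW(N) if α ⇒* ε).

Relevant sets:
  FIRST(F) = { '(', ',', '/' }

For F:
  PREDICT(F → '(' ',' num) = { '(' }
  PREDICT(F → ',' D) = { ',' }
  PREDICT(F → '/') = { '/' }
For D:
  PREDICT(D → F '/') = { '(', ',', '/' }
  PREDICT(D → '/' F '(') = { '/' }

Conflict found: Predict set conflict for D: { '/' }
The grammar is NOT LL(1).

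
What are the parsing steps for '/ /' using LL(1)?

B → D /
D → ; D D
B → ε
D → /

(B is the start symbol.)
LL(1) parsing maintains a stack (initially the start symbol over $) and the input. At each step: if the stack top is a terminal, match it against the current input token; if it is a non-terminal N, replace it with the RHS of M[N, lookahead] (the unique production whose predict set contains the lookahead).

Stack is shown with the top on the left.

Stack  Input  Action
--------------------
B $    / / $  output B → D /
D / $  / / $  output D → /
/ / $  / / $  match '/'
/ $    / $    match '/'
$      $      accept

The string is accepted.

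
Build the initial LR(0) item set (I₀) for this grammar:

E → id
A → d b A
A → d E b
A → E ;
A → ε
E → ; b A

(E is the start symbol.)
{ [E → . ; b A], [E → . id], [E' → . E] }

First, augment the grammar with E' → E
I₀ = CLOSURE({ [E' → . E] }):
  [E' → . E] has the dot before E: add [E → . id], [E → . ; b A]
No further items can be added.

I₀ = { [E → . ; b A], [E → . id], [E' → . E] }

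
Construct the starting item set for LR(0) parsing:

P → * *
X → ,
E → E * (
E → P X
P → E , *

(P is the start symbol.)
{ [E → . E * (], [E → . P X], [P → . * *], [P → . E , *], [P' → . P] }

First, augment the grammar with P' → P
I₀ = CLOSURE({ [P' → . P] }):
  [P' → . P] has the dot before P: add [P → . * *], [P → . E , *]
  [P → . E , *] has the dot before E: add [E → . E * (], [E → . P X]
No further items can be added.

I₀ = { [E → . E * (], [E → . P X], [P → . * *], [P → . E , *], [P' → . P] }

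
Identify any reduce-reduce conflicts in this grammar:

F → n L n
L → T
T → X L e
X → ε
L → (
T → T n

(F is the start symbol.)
No reduce-reduce conflicts

A reduce-reduce conflict occurs when an LR(0) state has two complete items [A → α .] and [B → β .] — both call for a reduction, and with no lookahead the parser cannot choose between them.

Augment with F' → F and build the canonical LR(0) collection (I0 = CLOSURE({[F' → . F]}), then GOTO on every symbol after a dot until no new states appear). It has 11 states:
  I0: { [F → . n L n], [F' → . F] }  — shift
  I1: { [F' → F .] }  — accept
  I2: { [F → n . L n], [L → . (], [L → . T], [T → . T n], [T → . X L e], [X → .] }  — shift, reduce
  I3: { [L → ( .] }  — reduce
  I4: { [F → n L . n] }  — shift
  I5: { [L → T .], [T → T . n] }  — shift, reduce
  I6: { [L → . (], [L → . T], [T → . T n], [T → . X L e], [T → X . L e], [X → .] }  — shift, reduce
  I7: { [T → X L . e] }  — shift
  I8: { [T → X L e .] }  — reduce
  I9: { [T → T n .] }  — reduce
  I10: { [F → n L n .] }  — reduce

No state contains more than one complete item.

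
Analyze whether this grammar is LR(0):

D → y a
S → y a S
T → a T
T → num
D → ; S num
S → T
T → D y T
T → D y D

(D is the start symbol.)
Augment with D' → D and build the canonical LR(0) collection (I0 = CLOSURE({[D' → . D]}), then GOTO on every symbol after a dot until no new states appear). It has 18 states:
  I0: { [D → . ; S num], [D → . y a], [D' → . D] }  — shift
  I1: { [D → . ; S num], [D → . y a], [D → ; . S num], [S → . T], [S → . y a S], [T → . D y D], [T → . D y T], [T → . a T], [T → . num] }  — shift
  I2: { [D' → D .] }  — accept
  I3: { [D → y . a] }  — shift
  I4: { [D → y a .] }  — reduce
  I5: { [T → D . y D], [T → D . y T] }  — shift
  I6: { [D → ; S . num] }  — shift
  I7: { [S → T .] }  — reduce
  I8: { [D → . ; S num], [D → . y a], [T → . D y D], [T → . D y T], [T → . a T], [T → . num], [T → a . T] }  — shift
  I9: { [T → num .] }  — reduce
  I10: { [D → y . a], [S → y . a S] }  — shift
  I11: { [D → . ; S num], [D → . y a], [D → y a .], [S → . T], [S → . y a S], [S → y a . S], [T → . D y D], [T → . D y T], [T → . a T], [T → . num] }  — shift, reduce
  I12: { [S → y a S .] }  — reduce
  I13: { [T → a T .] }  — reduce
  I14: { [D → ; S num .] }  — reduce
  I15: { [D → . ; S num], [D → . y a], [T → . D y D], [T → . D y T], [T → . a T], [T → . num], [T → D y . D], [T → D y . T] }  — shift
  I16: { [T → D . y D], [T → D . y T], [T → D y D .] }  — shift, reduce
  I17: { [T → D y T .] }  — reduce

Conflict in state I11:
  Shift-reduce conflict between [D → y a .] and [D → . ; S num]
So the grammar is NOT LR(0).

Answer: No. Shift-reduce conflict between [D → y a .] and [D → . ; S num]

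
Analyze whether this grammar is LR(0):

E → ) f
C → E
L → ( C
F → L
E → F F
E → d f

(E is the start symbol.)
Yes, the grammar is LR(0)

A grammar is LR(0) if no state in the canonical LR(0) collection has:
  - both a shift item (dot before a terminal) and a complete item (shift-reduce conflict), or
  - two or more complete items (reduce-reduce conflict; the accept item [E' → E .] counts as a complete item here).

Augment with E' → E and build the canonical LR(0) collection (I0 = CLOSURE({[E' → . E]}), then GOTO on every symbol after a dot until no new states appear). It has 12 states:
  I0: { [E → . ) f], [E → . F F], [E → . d f], [E' → . E], [F → . L], [L → . ( C] }  — shift
  I1: { [C → . E], [E → . ) f], [E → . F F], [E → . d f], [F → . L], [L → ( . C], [L → . ( C] }  — shift
  I2: { [E → ) . f] }  — shift
  I3: { [E' → E .] }  — accept
  I4: { [E → F . F], [F → . L], [L → . ( C] }  — shift
  I5: { [F → L .] }  — reduce
  I6: { [E → d . f] }  — shift
  I7: { [E → d f .] }  — reduce
  I8: { [E → F F .] }  — reduce
  I9: { [E → ) f .] }  — reduce
  I10: { [L → ( C .] }  — reduce
  I11: { [C → E .] }  — reduce

Every state is either a pure shift/goto state or contains exactly one complete item and nothing to shift — no conflicts. The grammar is LR(0).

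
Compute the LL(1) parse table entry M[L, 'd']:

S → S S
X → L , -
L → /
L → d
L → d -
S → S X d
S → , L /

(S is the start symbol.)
To find M[L, 'd'], we find productions for L where 'd' is in the predict set (PREDICT(N → α) = (FIRST(α) \ {ε}) ∪ (FOLLOW(N) if α ⇒* ε)).

L → /: PREDICT = { '/' }
L → d: PREDICT = { 'd' }
  'd' is in predict set, so this production goes in M[L, 'd']
L → d -: PREDICT = { 'd' }
  'd' is in predict set, so this production goes in M[L, 'd']

M[L, 'd'] = L → d, L → d -  (a multiply-defined cell — the grammar is not LL(1))

Answer: L → d, L → d -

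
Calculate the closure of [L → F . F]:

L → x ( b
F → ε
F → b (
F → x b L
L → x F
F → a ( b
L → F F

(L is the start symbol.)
{ [F → . a ( b], [F → . b (], [F → . x b L], [F → .], [L → F . F] }

To compute CLOSURE, for each item [A → α.Bβ] where B is a non-terminal, add [B → .γ] for all productions B → γ; repeat for the newly added items until nothing changes.

Start with: [L → F . F]
  [L → F . F] has the dot before F: add [F → .], [F → . b (], [F → . x b L], [F → . a ( b]
No further items can be added.

CLOSURE = { [F → . a ( b], [F → . b (], [F → . x b L], [F → .], [L → F . F] }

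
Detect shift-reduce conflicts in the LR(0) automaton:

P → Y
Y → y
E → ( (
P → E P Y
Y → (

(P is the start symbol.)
Yes — I1: [Y → ( .] vs [E → ( . (]

Augment with P' → P and build the canonical LR(0) collection (I0 = CLOSURE({[P' → . P]}), then GOTO on every symbol after a dot until no new states appear). It has 10 states:
  I0: { [E → . ( (], [P → . E P Y], [P → . Y], [P' → . P], [Y → . (], [Y → . y] }  — shift
  I1: { [E → ( . (], [Y → ( .] }  — shift, reduce
  I2: { [E → . ( (], [P → . E P Y], [P → . Y], [P → E . P Y], [Y → . (], [Y → . y] }  — shift
  I3: { [P' → P .] }  — accept
  I4: { [P → Y .] }  — reduce
  I5: { [Y → y .] }  — reduce
  I6: { [P → E P . Y], [Y → . (], [Y → . y] }  — shift
  I7: { [Y → ( .] }  — reduce
  I8: { [P → E P Y .] }  — reduce
  I9: { [E → ( ( .] }  — reduce

I1 contains reduce item [Y → ( .] and shift item [E → ( . (] — shift-reduce conflict.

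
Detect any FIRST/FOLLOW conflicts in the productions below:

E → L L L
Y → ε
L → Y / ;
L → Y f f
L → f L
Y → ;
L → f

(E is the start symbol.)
A FIRST/FOLLOW conflict occurs when a non-terminal N has a nullable alternative N → β (β ⇒* ε) and another alternative N → α with FIRST(α) ∩ FOLLOW(N) ≠ ∅: on such a lookahead the parser cannot decide between expanding α and letting N vanish via β.

Nullable non-terminals: Y.

Y: nullable alternative(s) Y → ε; FOLLOW(Y) = { '/', 'f' }
  Y → ε: FIRST \ {ε} = { } — this is the only nullable alternative, skip
  Y → ;: FIRST \ {ε} = { ';' } — disjoint from FOLLOW(Y)

E, L have no nullable alternative, so no FIRST/FOLLOW check is needed there.

No FIRST/FOLLOW conflicts found.

Answer: No FIRST/FOLLOW conflicts.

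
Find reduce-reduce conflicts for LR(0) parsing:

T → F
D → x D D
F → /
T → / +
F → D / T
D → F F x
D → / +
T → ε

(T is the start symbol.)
Yes — I11: [F → / .] vs [T → .]; I16: [D → / + .] vs [T → / + .]

A reduce-reduce conflict occurs when an LR(0) state has two complete items [A → α .] and [B → β .] — both call for a reduction, and with no lookahead the parser cannot choose between them.

Augment with T' → T and build the canonical LR(0) collection (I0 = CLOSURE({[T' → . T]}), then GOTO on every symbol after a dot until no new states appear). It has 17 states:
  I0: { [D → . / +], [D → . F F x], [D → . x D D], [F → . /], [F → . D / T], [T → . / +], [T → . F], [T → .], [T' → . T] }  — shift, reduce
  I1: { [D → / . +], [F → / .], [T → / . +] }  — shift, reduce
  I2: { [F → D . / T] }  — shift
  I3: { [D → . / +], [D → . F F x], [D → . x D D], [D → F . F x], [F → . /], [F → . D / T], [T → F .] }  — shift, reduce
  I4: { [T' → T .] }  — accept
  I5: { [D → . / +], [D → . F F x], [D → . x D D], [D → x . D D], [F → . /], [F → . D / T] }  — shift
  I6: { [D → / . +], [F → / .] }  — shift, reduce
  I7: { [D → . / +], [D → . F F x], [D → . x D D], [D → x D . D], [F → . /], [F → . D / T], [F → D . / T] }  — shift
  I8: { [D → . / +], [D → . F F x], [D → . x D D], [D → F . F x], [F → . /], [F → . D / T] }  — shift
  I9: { [D → . / +], [D → . F F x], [D → . x D D], [D → F . F x], [D → F F . x], [F → . /], [F → . D / T] }  — shift
  I10: { [D → . / +], [D → . F F x], [D → . x D D], [D → F F x .], [D → x . D D], [F → . /], [F → . D / T] }  — shift, reduce
  I11: { [D → . / +], [D → . F F x], [D → . x D D], [D → / . +], [F → . /], [F → . D / T], [F → / .], [F → D / . T], [T → . / +], [T → . F], [T → .] }  — shift, 2 reduces
  I12: { [D → x D D .], [F → D . / T] }  — shift, reduce
  I13: { [D → . / +], [D → . F F x], [D → . x D D], [F → . /], [F → . D / T], [F → D / . T], [T → . / +], [T → . F], [T → .] }  — shift, reduce
  I14: { [F → D / T .] }  — reduce
  I15: { [D → / + .] }  — reduce
  I16: { [D → / + .], [T → / + .] }  — 2 reduces

I11 contains complete items [F → / .], [T → .] — reduce-reduce conflict.
I16 contains complete items [D → / + .], [T → / + .] — reduce-reduce conflict.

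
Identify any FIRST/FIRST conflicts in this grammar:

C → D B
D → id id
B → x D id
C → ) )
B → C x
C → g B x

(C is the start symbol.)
A FIRST/FIRST conflict occurs when two productions N → α and N → β for the same non-terminal have FIRST(α) ∩ FIRST(β) ≠ ∅ (with ε ∈ FIRST of a nullable right-hand side, so two nullable alternatives also conflict).

FIRST sets of the non-terminals at (or reachable through a nullable prefix from) the front of some alternative:
  FIRST(D) = { 'id' }
  FIRST(C) = { ')', 'g', 'id' }

Productions for C:
  C → D B: FIRST = { 'id' }
  C → ) ): FIRST = { ')' }
  C → g B x: FIRST = { 'g' }
Productions for B:
  B → x D id: FIRST = { 'x' }
  B → C x: FIRST = { ')', 'g', 'id' }
D has only one production, so no FIRST/FIRST conflict is possible there.

All alternatives of each non-terminal have pairwise disjoint FIRST sets.

Answer: No FIRST/FIRST conflicts.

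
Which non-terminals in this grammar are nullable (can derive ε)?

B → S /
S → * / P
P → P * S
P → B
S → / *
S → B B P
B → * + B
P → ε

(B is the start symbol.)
A non-terminal is nullable if it can derive ε (the empty string): either it has an ε-production, or it has a production whose right-hand side consists entirely of nullable non-terminals.

ε-productions: P → ε
So P is immediately nullable.
No further non-terminal can be added: every production for the remaining non-terminals contains a terminal or a non-nullable non-terminal.
Nullable = { 'P' }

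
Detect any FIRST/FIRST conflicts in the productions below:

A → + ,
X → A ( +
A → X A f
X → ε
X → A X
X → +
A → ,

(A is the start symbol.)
A FIRST/FIRST conflict occurs when two productions N → α and N → β for the same non-terminal have FIRST(α) ∩ FIRST(β) ≠ ∅ (with ε ∈ FIRST of a nullable right-hand side, so two nullable alternatives also conflict).

FIRST sets of the non-terminals at (or reachable through a nullable prefix from) the front of some alternative:
  FIRST(X) = { '+', ',', ε }
  FIRST(A) = { '+', ',' }

Productions for A:
  A → + ,: FIRST = { '+' }
  A → X A f: FIRST = { '+', ',' }
  A → ,: FIRST = { ',' }
Productions for X:
  X → A ( +: FIRST = { '+', ',' }
  X → ε: FIRST = { ε }
  X → A X: FIRST = { '+', ',' }
  X → +: FIRST = { '+' }

Conflict for A: A → + , and A → X A f
  Overlap: { '+' }
Conflict for A: A → X A f and A → ,
  Overlap: { ',' }
Conflict for X: X → A ( + and X → A X
  Overlap: { '+', ',' }
Conflict for X: X → A ( + and X → +
  Overlap: { '+' }
Conflict for X: X → A X and X → +
  Overlap: { '+' }

Answer: Yes. A → '+' ',' / A → X A f on { '+' }; A → X A f / A → ',' on { ',' }; X → A '(' '+' / X → A X on { '+', ',' }; X → A '(' '+' / X → '+' on { '+' }; X → A X / X → '+' on { '+' }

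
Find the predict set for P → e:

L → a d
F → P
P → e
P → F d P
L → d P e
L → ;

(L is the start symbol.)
{ 'e' }

PREDICT(P → e) = (FIRST(RHS) \ {ε}) ∪ (FOLLOW(P) if ε ∈ FIRST(RHS), i.e. RHS ⇒* ε)
FIRST(e) = { 'e' }
ε ∉ FIRST(e), so FOLLOW(P) is not added.
PREDICT(P → e) = { 'e' }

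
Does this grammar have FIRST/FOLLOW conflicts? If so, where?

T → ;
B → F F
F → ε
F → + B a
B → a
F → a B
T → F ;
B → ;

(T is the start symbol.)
Nullable non-terminals: B, F.
FIRST sets used below: FIRST(F) = { '+', 'a', ε }

B: nullable alternative(s) B → F F; FOLLOW(B) = { '+', ';', 'a' }
  B → F F: FIRST \ {ε} = { '+', 'a' } — this is the only nullable alternative, skip
  B → a: FIRST \ {ε} = { 'a' } — overlaps FOLLOW(B) on { 'a' }: CONFLICT
  B → ;: FIRST \ {ε} = { ';' } — overlaps FOLLOW(B) on { ';' }: CONFLICT

F: nullable alternative(s) F → ε; FOLLOW(F) = { '+', ';', 'a' }
  F → ε: FIRST \ {ε} = { } — this is the only nullable alternative, skip
  F → + B a: FIRST \ {ε} = { '+' } — overlaps FOLLOW(F) on { '+' }: CONFLICT
  F → a B: FIRST \ {ε} = { 'a' } — overlaps FOLLOW(F) on { 'a' }: CONFLICT

T has no nullable alternative, so no FIRST/FOLLOW check is needed there.

So the grammar has 4 FIRST/FOLLOW conflicts (marked CONFLICT above).

Answer: Yes. B → a with FOLLOW(B) on { 'a' }; B → ';' with FOLLOW(B) on { ';' }; F → '+' B a with FOLLOW(F) on { '+' }; F → a B with FOLLOW(F) on { 'a' }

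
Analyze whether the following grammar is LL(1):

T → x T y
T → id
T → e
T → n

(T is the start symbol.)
Yes, the grammar is LL(1).

A grammar is LL(1) if for each non-terminal N with multiple productions, the predict sets of those productions are pairwise disjoint, where PREDICT(N → α) = (FIRST(α) \ {ε}) ∪ (FOLLOW(N) if α ⇒* ε).

For T:
  PREDICT(T → x T y) = { 'x' }
  PREDICT(T → id) = { 'id' }
  PREDICT(T → e) = { 'e' }
  PREDICT(T → n) = { 'n' }

All predict sets are disjoint. The grammar IS LL(1).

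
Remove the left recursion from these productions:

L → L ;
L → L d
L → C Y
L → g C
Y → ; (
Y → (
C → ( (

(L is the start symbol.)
L → C Y L'
L → g C L'
L' → ; L'
L' → d L'
L' → ε
Y → ; (
Y → (
C → ( (

L is directly left-recursive. The standard transformation for
  A → A α₁ | ... | A α_m | β₁ | ... | β_n
is
  A  → β₁ A' | ... | β_n A'
  A' → α₁ A' | ... | α_m A' | ε

L → C Y becomes L → C Y L'
L → g C becomes L → g C L'
L → L ; becomes L' → ; L'
L → L d becomes L' → d L'
Add L' → ε

Productions for other non-terminals are unchanged:
  Y → ; (
  Y → (
  C → ( (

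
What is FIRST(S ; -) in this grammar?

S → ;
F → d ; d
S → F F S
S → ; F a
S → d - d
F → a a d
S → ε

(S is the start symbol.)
{ ';', 'a', 'd' }

FIRST sets of the non-terminals involved (from the grammar, by fixed-point iteration):
  FIRST(S) = { ';', 'a', 'd', ε }

To compute FIRST(S ; -), process the symbols left to right:
Symbol S is a non-terminal. Add FIRST(S) \ {ε} = { ';', 'a', 'd' }
S is nullable (ε ∈ FIRST(S)), continue to the next symbol.
Symbol ; is a terminal. Add ';' and stop.
FIRST(S ; -) = { ';', 'a', 'd' }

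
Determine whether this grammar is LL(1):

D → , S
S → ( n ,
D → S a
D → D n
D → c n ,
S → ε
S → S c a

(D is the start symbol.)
A grammar is LL(1) if for each non-terminal N with multiple productions, the predict sets of those productions are pairwise disjoint, where PREDICT(N → α) = (FIRST(α) \ {ε}) ∪ (FOLLOW(N) if α ⇒* ε).

Relevant sets:
  FIRST(S) = { '(', 'c', ε }
  FIRST(D) = { '(', ',', 'a', 'c' }
  FOLLOW(S) = { $, 'a', 'c', 'n' }

For D:
  PREDICT(D → ',' S) = { ',' }
  PREDICT(D → S a) = { '(', 'a', 'c' }
  PREDICT(D → D n) = { '(', ',', 'a', 'c' }
  PREDICT(D → c n ',') = { 'c' }
For S:
  PREDICT(S → '(' n ',') = { '(' }
  PREDICT(S → ε) = { $, 'a', 'c', 'n' }
  PREDICT(S → S c a) = { '(', 'c' }

Conflict found: Predict set conflict for D: { ',' }
The grammar is NOT LL(1).

Answer: No. Predict set conflict for D: { ',' }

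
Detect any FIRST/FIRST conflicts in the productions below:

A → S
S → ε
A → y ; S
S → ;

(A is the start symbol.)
No FIRST/FIRST conflicts.

FIRST sets of the non-terminals at (or reachable through a nullable prefix from) the front of some alternative:
  FIRST(S) = { ';', ε }

Productions for A:
  A → S: FIRST = { ';', ε }
  A → y ; S: FIRST = { 'y' }
Productions for S:
  S → ε: FIRST = { ε }
  S → ;: FIRST = { ';' }

All alternatives of each non-terminal have pairwise disjoint FIRST sets.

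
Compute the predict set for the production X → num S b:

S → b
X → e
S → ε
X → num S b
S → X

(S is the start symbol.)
PREDICT(X → num S b) = (FIRST(RHS) \ {ε}) ∪ (FOLLOW(X) if ε ∈ FIRST(RHS), i.e. RHS ⇒* ε)
FIRST(num S b) = { 'num' }
ε ∉ FIRST(num S b), so FOLLOW(X) is not added.
PREDICT(X → num S b) = { 'num' }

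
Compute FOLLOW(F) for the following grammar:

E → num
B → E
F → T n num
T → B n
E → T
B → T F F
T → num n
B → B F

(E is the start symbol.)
In B → T F F: F is followed by F, add FIRST(F) \ {ε} = { 'num' }
In B → T F F: F is at the end, add FOLLOW(B)
In B → B F: F is at the end, add FOLLOW(B)

The FOLLOW sets referred to above (computed the same way, to a fixed point):
  FOLLOW(B) = { 'n', 'num' }

Taking the union: FOLLOW(F) = { 'n', 'num' }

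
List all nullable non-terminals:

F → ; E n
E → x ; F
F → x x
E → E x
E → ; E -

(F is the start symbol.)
None

A non-terminal is nullable if it can derive ε (the empty string): either it has an ε-production, or it has a production whose right-hand side consists entirely of nullable non-terminals.

There are no ε-productions, so no non-terminal can derive ε.
No non-terminals are nullable.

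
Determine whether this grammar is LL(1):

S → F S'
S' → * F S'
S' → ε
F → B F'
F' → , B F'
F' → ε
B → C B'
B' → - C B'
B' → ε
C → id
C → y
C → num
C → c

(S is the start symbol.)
A grammar is LL(1) if for each non-terminal N with multiple productions, the predict sets of those productions are pairwise disjoint, where PREDICT(N → α) = (FIRST(α) \ {ε}) ∪ (FOLLOW(N) if α ⇒* ε).

Relevant sets:
  FOLLOW(S') = { $ }
  FOLLOW(F') = { $, '*' }
  FOLLOW(B') = { $, '*', ',' }

For S':
  PREDICT(S' → '*' F S') = { '*' }
  PREDICT(S' → ε) = { $ }
For F':
  PREDICT(F' → ',' B F') = { ',' }
  PREDICT(F' → ε) = { $, '*' }
For B':
  PREDICT(B' → '-' C B') = { '-' }
  PREDICT(B' → ε) = { $, '*', ',' }
For C:
  PREDICT(C → id) = { 'id' }
  PREDICT(C → y) = { 'y' }
  PREDICT(C → num) = { 'num' }
  PREDICT(C → c) = { 'c' }
S, F, B have a single production, so nothing to check there.

All predict sets are disjoint. The grammar IS LL(1).

Answer: Yes, the grammar is LL(1).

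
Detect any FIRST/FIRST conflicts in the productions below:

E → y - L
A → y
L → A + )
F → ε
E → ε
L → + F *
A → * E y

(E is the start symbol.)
A FIRST/FIRST conflict occurs when two productions N → α and N → β for the same non-terminal have FIRST(α) ∩ FIRST(β) ≠ ∅ (with ε ∈ FIRST of a nullable right-hand side, so two nullable alternatives also conflict).

FIRST sets of the non-terminals at (or reachable through a nullable prefix from) the front of some alternative:
  FIRST(A) = { '*', 'y' }

Productions for E:
  E → y - L: FIRST = { 'y' }
  E → ε: FIRST = { ε }
Productions for A:
  A → y: FIRST = { 'y' }
  A → * E y: FIRST = { '*' }
Productions for L:
  L → A + ): FIRST = { '*', 'y' }
  L → + F *: FIRST = { '+' }
F has only one production, so no FIRST/FIRST conflict is possible there.

All alternatives of each non-terminal have pairwise disjoint FIRST sets.

Answer: No FIRST/FIRST conflicts.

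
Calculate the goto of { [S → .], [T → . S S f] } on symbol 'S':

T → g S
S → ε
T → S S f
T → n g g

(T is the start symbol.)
{ [S → .], [T → S . S f] }

GOTO(I, 'S') = CLOSURE({ [A → αX.β] : [A → α.Xβ] ∈ I, X = 'S' })

Items with dot before 'S', with the dot advanced:
  [T → . S S f] → [T → S . S f]
Closure of the advanced items:
  [T → S . S f] has the dot before S: add [S → .]

GOTO = { [S → .], [T → S . S f] }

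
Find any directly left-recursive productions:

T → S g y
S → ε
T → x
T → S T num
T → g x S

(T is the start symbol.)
Direct left recursion occurs when N → N α for some non-terminal N (the right-hand side begins with the left-hand side itself).

T → S g y: starts with S
S → ε: starts with ε
T → x: starts with x
T → S T num: starts with S
T → g x S: starts with g

No direct left recursion found.

Answer: No direct left recursion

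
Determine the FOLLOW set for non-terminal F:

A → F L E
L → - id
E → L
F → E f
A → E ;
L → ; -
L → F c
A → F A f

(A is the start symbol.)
To compute FOLLOW(F), find every occurrence of F on a right-hand side N → α F β: add FIRST(β) \ {ε}, and if β is empty or nullable also add FOLLOW(N). Iterate to a fixed point.

In A → F L E: F is followed by L E, add FIRST(L E) \ {ε} = { '-', ';' }
In L → F c: F is followed by c, add FIRST(c) \ {ε} = { 'c' }
In A → F A f: F is followed by A f, add FIRST(A f) \ {ε} = { '-', ';' }

Taking the union: FOLLOW(F) = { '-', ';', 'c' }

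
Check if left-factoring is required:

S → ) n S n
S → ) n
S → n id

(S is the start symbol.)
Yes, S has productions with common prefix ') n'

Left-factoring is needed when two productions for the same non-terminal
share a common prefix on the right-hand side.

Productions for S:
  S → ) n S n
  S → ) n
  S → n id

Found common prefix ') n' in productions for S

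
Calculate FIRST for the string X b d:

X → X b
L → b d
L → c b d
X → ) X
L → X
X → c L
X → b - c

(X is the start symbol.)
{ ')', 'b', 'c' }

FIRST sets of the non-terminals involved (from the grammar, by fixed-point iteration):
  FIRST(X) = { ')', 'b', 'c' }

To compute FIRST(X b d), process the symbols left to right:
Symbol X is a non-terminal. Add FIRST(X) \ {ε} = { ')', 'b', 'c' }
X is not nullable (ε ∉ FIRST(X)), so stop here.
FIRST(X b d) = { ')', 'b', 'c' }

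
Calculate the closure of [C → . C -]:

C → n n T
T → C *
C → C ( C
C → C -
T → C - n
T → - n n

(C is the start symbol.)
{ [C → . C ( C], [C → . C -], [C → . n n T] }

To compute CLOSURE, for each item [A → α.Bβ] where B is a non-terminal, add [B → .γ] for all productions B → γ; repeat for the newly added items until nothing changes.

Start with: [C → . C -]
  [C → . C -] has the dot before C: add [C → . n n T], [C → . C ( C]
No further items can be added.

CLOSURE = { [C → . C ( C], [C → . C -], [C → . n n T] }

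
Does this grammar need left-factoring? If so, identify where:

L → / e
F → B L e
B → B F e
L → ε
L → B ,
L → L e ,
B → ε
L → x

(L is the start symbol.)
No, left-factoring is not needed

Left-factoring is needed when two productions for the same non-terminal
share a common prefix on the right-hand side.

Productions for L:
  L → / e
  L → ε
  L → B ,
  L → L e ,
  L → x
Productions for B:
  B → B F e
  B → ε

No common prefixes found.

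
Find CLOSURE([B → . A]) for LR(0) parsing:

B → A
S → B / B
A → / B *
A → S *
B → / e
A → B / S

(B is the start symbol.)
{ [A → . / B *], [A → . B / S], [A → . S *], [B → . / e], [B → . A], [S → . B / B] }

Start with: [B → . A]
  [B → . A] has the dot before A: add [A → . / B *], [A → . S *], [A → . B / S]
  [A → . S *] has the dot before S: add [S → . B / B]
  [A → . B / S] has the dot before B: add [B → . / e]
No further items can be added.

CLOSURE = { [A → . / B *], [A → . B / S], [A → . S *], [B → . / e], [B → . A], [S → . B / B] }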